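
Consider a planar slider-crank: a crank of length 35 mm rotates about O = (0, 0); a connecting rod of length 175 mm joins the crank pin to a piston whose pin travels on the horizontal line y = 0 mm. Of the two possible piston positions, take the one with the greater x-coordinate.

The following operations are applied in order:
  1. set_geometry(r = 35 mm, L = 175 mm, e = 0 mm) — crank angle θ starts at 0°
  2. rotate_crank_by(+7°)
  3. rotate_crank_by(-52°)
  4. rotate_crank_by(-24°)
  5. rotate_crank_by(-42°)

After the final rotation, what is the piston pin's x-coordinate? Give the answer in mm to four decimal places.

159.3796

set_geometry: r = 35 mm, L = 175 mm, e = 0 mm; θ ← 0°
rotate_crank_by(+7°): θ ← 0° +7° = 7°
rotate_crank_by(-52°): θ ← 7° -52° = -45°
rotate_crank_by(-24°): θ ← -45° -24° = -69°
rotate_crank_by(-42°): θ ← -69° -42° = -111°
crank pin P = (r cos θ, r sin θ) = (-12.542878, -32.675315)
h = r sin θ − e = -32.675315 − 0 = -32.675315
x = r cos θ + √(L² − h²) = -12.542878 + √(30625.0 − 1067.6762) = -12.542878 + 171.922435 = 159.379557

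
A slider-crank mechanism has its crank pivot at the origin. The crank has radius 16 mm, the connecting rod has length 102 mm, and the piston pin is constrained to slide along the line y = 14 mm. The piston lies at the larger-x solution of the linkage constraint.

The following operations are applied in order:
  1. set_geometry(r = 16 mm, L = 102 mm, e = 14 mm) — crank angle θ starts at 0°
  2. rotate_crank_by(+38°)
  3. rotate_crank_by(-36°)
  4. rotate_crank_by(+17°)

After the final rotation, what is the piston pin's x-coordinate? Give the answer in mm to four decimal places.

set_geometry: r = 16 mm, L = 102 mm, e = 14 mm; θ ← 0°
rotate_crank_by(+38°): θ ← 0° +38° = 38°
rotate_crank_by(-36°): θ ← 38° -36° = 2°
rotate_crank_by(+17°): θ ← 2° +17° = 19°
crank pin P = (r cos θ, r sin θ) = (15.128297, 5.209090)
h = r sin θ − e = 5.209090 − 14 = -8.790910
x = r cos θ + √(L² − h²) = 15.128297 + √(10404.0 − 77.2801) = 15.128297 + 101.620470 = 116.748767

116.7488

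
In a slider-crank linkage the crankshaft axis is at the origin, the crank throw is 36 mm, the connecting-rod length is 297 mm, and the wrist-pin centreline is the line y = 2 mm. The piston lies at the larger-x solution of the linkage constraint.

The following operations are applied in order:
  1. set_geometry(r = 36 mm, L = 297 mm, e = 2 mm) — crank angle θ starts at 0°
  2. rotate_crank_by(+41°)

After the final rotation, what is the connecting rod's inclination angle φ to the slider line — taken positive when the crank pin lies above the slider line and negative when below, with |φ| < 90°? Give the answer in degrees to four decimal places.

set_geometry: r = 36 mm, L = 297 mm, e = 2 mm; θ ← 0°
rotate_crank_by(+41°): θ ← 0° +41° = 41°
crank pin P = (r cos θ, r sin θ) = (27.169545, 23.618125)
h = r sin θ − e = 23.618125 − 2 = 21.618125
sin φ = h / L = 21.618125 / 297 = 0.07278830
φ = arcsin(0.07278830) = 4.174154°

4.1742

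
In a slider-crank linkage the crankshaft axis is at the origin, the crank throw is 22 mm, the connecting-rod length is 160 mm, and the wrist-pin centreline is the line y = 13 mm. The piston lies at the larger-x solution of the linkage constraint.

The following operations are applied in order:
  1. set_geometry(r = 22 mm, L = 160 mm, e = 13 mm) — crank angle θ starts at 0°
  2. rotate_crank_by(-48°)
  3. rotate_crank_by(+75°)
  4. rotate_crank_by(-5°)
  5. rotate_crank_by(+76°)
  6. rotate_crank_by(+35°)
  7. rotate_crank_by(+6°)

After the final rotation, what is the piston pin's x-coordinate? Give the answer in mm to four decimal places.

set_geometry: r = 22 mm, L = 160 mm, e = 13 mm; θ ← 0°
rotate_crank_by(-48°): θ ← 0° -48° = -48°
rotate_crank_by(+75°): θ ← -48° +75° = 27°
rotate_crank_by(-5°): θ ← 27° -5° = 22°
rotate_crank_by(+76°): θ ← 22° +76° = 98°
rotate_crank_by(+35°): θ ← 98° +35° = 133°
rotate_crank_by(+6°): θ ← 133° +6° = 139°
crank pin P = (r cos θ, r sin θ) = (-16.603611, 14.433299)
h = r sin θ − e = 14.433299 − 13 = 1.433299
x = r cos θ + √(L² − h²) = -16.603611 + √(25600.0 − 2.0543) = -16.603611 + 159.993580 = 143.389969

143.3900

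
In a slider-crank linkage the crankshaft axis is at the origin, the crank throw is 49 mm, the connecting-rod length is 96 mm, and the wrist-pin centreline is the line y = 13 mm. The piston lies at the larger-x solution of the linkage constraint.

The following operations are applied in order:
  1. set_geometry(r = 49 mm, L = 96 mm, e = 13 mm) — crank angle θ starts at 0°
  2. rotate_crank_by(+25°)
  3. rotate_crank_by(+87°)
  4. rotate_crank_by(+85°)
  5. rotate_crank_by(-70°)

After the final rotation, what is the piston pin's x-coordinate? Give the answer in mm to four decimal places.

62.8856

set_geometry: r = 49 mm, L = 96 mm, e = 13 mm; θ ← 0°
rotate_crank_by(+25°): θ ← 0° +25° = 25°
rotate_crank_by(+87°): θ ← 25° +87° = 112°
rotate_crank_by(+85°): θ ← 112° +85° = 197°
rotate_crank_by(-70°): θ ← 197° -70° = 127°
crank pin P = (r cos θ, r sin θ) = (-29.488936, 39.133140)
h = r sin θ − e = 39.133140 − 13 = 26.133140
x = r cos θ + √(L² − h²) = -29.488936 + √(9216.0 − 682.9410) = -29.488936 + 92.374558 = 62.885622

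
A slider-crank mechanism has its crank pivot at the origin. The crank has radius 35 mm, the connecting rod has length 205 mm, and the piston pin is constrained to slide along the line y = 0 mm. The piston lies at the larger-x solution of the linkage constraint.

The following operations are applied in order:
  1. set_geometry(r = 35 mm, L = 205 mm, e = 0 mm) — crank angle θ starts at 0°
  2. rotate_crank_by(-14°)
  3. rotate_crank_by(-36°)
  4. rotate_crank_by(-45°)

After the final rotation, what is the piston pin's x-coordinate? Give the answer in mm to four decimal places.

198.9627

set_geometry: r = 35 mm, L = 205 mm, e = 0 mm; θ ← 0°
rotate_crank_by(-14°): θ ← 0° -14° = -14°
rotate_crank_by(-36°): θ ← -14° -36° = -50°
rotate_crank_by(-45°): θ ← -50° -45° = -95°
crank pin P = (r cos θ, r sin θ) = (-3.050451, -34.866814)
h = r sin θ − e = -34.866814 − 0 = -34.866814
x = r cos θ + √(L² − h²) = -3.050451 + √(42025.0 − 1215.6947) = -3.050451 + 202.013131 = 198.962680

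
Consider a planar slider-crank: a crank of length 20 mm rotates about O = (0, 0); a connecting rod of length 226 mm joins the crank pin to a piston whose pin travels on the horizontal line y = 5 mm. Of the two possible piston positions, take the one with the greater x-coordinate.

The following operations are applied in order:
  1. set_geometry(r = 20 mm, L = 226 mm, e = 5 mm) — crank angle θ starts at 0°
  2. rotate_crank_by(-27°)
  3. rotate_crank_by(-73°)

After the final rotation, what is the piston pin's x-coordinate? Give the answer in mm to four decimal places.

221.1736

set_geometry: r = 20 mm, L = 226 mm, e = 5 mm; θ ← 0°
rotate_crank_by(-27°): θ ← 0° -27° = -27°
rotate_crank_by(-73°): θ ← -27° -73° = -100°
crank pin P = (r cos θ, r sin θ) = (-3.472964, -19.696155)
h = r sin θ − e = -19.696155 − 5 = -24.696155
x = r cos θ + √(L² − h²) = -3.472964 + √(51076.0 − 609.9001) = -3.472964 + 224.646611 = 221.173648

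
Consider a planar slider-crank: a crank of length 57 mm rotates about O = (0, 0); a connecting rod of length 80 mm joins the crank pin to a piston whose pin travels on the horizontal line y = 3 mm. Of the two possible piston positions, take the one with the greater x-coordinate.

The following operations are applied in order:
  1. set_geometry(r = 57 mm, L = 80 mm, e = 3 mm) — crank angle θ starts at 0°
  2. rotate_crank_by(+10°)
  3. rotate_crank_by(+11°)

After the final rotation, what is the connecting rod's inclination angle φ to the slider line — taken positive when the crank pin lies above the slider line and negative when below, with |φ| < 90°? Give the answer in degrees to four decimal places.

set_geometry: r = 57 mm, L = 80 mm, e = 3 mm; θ ← 0°
rotate_crank_by(+10°): θ ← 0° +10° = 10°
rotate_crank_by(+11°): θ ← 10° +11° = 21°
crank pin P = (r cos θ, r sin θ) = (53.214084, 20.426973)
h = r sin θ − e = 20.426973 − 3 = 17.426973
sin φ = h / L = 17.426973 / 80 = 0.21783716
φ = arcsin(0.21783716) = 12.582031°

12.5820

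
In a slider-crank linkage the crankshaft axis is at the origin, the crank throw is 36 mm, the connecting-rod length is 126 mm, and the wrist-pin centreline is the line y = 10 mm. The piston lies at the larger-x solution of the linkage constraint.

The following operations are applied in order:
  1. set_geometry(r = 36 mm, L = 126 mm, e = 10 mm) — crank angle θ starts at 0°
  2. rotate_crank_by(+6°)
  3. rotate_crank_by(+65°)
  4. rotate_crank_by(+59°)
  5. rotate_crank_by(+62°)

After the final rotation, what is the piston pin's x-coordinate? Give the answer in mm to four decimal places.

set_geometry: r = 36 mm, L = 126 mm, e = 10 mm; θ ← 0°
rotate_crank_by(+6°): θ ← 0° +6° = 6°
rotate_crank_by(+65°): θ ← 6° +65° = 71°
rotate_crank_by(+59°): θ ← 71° +59° = 130°
rotate_crank_by(+62°): θ ← 130° +62° = 192°
crank pin P = (r cos θ, r sin θ) = (-35.213314, -7.484821)
h = r sin θ − e = -7.484821 − 10 = -17.484821
x = r cos θ + √(L² − h²) = -35.213314 + √(15876.0 − 305.7190) = -35.213314 + 124.780932 = 89.567619

89.5676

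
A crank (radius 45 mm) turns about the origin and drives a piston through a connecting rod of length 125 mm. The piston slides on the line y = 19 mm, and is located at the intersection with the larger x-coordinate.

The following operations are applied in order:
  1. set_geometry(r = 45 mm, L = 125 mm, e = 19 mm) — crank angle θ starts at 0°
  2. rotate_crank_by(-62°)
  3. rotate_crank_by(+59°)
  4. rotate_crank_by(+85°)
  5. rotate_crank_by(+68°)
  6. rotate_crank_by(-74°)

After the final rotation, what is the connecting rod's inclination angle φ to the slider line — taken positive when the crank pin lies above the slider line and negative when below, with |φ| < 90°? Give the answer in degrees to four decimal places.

11.3795

set_geometry: r = 45 mm, L = 125 mm, e = 19 mm; θ ← 0°
rotate_crank_by(-62°): θ ← 0° -62° = -62°
rotate_crank_by(+59°): θ ← -62° +59° = -3°
rotate_crank_by(+85°): θ ← -3° +85° = 82°
rotate_crank_by(+68°): θ ← 82° +68° = 150°
rotate_crank_by(-74°): θ ← 150° -74° = 76°
crank pin P = (r cos θ, r sin θ) = (10.886485, 43.663308)
h = r sin θ − e = 43.663308 − 19 = 24.663308
sin φ = h / L = 24.663308 / 125 = 0.19730646
φ = arcsin(0.19730646) = 11.379492°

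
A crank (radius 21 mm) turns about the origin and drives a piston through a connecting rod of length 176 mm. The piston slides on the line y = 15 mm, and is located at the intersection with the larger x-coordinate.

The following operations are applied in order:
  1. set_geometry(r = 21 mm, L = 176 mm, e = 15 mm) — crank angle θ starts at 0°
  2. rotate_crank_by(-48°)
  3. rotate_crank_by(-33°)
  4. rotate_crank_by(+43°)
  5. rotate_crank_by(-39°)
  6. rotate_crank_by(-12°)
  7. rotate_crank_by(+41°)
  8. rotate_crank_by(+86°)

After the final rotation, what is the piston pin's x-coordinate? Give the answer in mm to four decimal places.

192.5360

set_geometry: r = 21 mm, L = 176 mm, e = 15 mm; θ ← 0°
rotate_crank_by(-48°): θ ← 0° -48° = -48°
rotate_crank_by(-33°): θ ← -48° -33° = -81°
rotate_crank_by(+43°): θ ← -81° +43° = -38°
rotate_crank_by(-39°): θ ← -38° -39° = -77°
rotate_crank_by(-12°): θ ← -77° -12° = -89°
rotate_crank_by(+41°): θ ← -89° +41° = -48°
rotate_crank_by(+86°): θ ← -48° +86° = 38°
crank pin P = (r cos θ, r sin θ) = (16.548226, 12.928891)
h = r sin θ − e = 12.928891 − 15 = -2.071109
x = r cos θ + √(L² − h²) = 16.548226 + √(30976.0 − 4.2895) = 16.548226 + 175.987814 = 192.536039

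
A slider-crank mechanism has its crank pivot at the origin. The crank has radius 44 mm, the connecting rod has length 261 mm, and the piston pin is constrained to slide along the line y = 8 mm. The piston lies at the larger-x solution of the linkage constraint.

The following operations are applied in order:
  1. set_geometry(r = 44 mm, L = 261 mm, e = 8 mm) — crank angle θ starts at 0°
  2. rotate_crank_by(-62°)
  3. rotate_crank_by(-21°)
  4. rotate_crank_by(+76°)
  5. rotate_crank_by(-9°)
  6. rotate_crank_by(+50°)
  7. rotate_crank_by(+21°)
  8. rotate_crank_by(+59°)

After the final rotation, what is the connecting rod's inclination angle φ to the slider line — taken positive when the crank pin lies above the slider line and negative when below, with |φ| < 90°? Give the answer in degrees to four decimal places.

set_geometry: r = 44 mm, L = 261 mm, e = 8 mm; θ ← 0°
rotate_crank_by(-62°): θ ← 0° -62° = -62°
rotate_crank_by(-21°): θ ← -62° -21° = -83°
rotate_crank_by(+76°): θ ← -83° +76° = -7°
rotate_crank_by(-9°): θ ← -7° -9° = -16°
rotate_crank_by(+50°): θ ← -16° +50° = 34°
rotate_crank_by(+21°): θ ← 34° +21° = 55°
rotate_crank_by(+59°): θ ← 55° +59° = 114°
crank pin P = (r cos θ, r sin θ) = (-17.896412, 40.196000)
h = r sin θ − e = 40.196000 − 8 = 32.196000
sin φ = h / L = 32.196000 / 261 = 0.12335632
φ = arcsin(0.12335632) = 7.085845°

7.0858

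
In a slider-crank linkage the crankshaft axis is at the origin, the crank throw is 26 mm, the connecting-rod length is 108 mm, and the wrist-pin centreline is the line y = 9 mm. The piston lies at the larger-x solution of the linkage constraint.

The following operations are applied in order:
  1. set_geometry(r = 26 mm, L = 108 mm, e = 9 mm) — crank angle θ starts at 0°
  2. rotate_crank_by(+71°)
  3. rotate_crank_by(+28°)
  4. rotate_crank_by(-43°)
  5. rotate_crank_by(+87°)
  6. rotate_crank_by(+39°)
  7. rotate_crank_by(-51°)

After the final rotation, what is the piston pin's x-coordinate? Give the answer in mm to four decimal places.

set_geometry: r = 26 mm, L = 108 mm, e = 9 mm; θ ← 0°
rotate_crank_by(+71°): θ ← 0° +71° = 71°
rotate_crank_by(+28°): θ ← 71° +28° = 99°
rotate_crank_by(-43°): θ ← 99° -43° = 56°
rotate_crank_by(+87°): θ ← 56° +87° = 143°
rotate_crank_by(+39°): θ ← 143° +39° = 182°
rotate_crank_by(-51°): θ ← 182° -51° = 131°
crank pin P = (r cos θ, r sin θ) = (-17.057535, 19.622449)
h = r sin θ − e = 19.622449 − 9 = 10.622449
x = r cos θ + √(L² − h²) = -17.057535 + √(11664.0 − 112.8364) = -17.057535 + 107.476340 = 90.418805

90.4188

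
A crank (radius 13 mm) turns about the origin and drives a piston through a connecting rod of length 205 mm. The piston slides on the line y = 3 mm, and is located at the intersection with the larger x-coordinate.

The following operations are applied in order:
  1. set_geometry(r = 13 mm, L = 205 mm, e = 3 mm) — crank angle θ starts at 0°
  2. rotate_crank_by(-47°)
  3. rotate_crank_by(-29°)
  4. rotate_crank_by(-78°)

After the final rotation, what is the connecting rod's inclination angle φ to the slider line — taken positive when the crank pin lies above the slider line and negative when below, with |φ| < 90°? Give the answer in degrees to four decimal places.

set_geometry: r = 13 mm, L = 205 mm, e = 3 mm; θ ← 0°
rotate_crank_by(-47°): θ ← 0° -47° = -47°
rotate_crank_by(-29°): θ ← -47° -29° = -76°
rotate_crank_by(-78°): θ ← -76° -78° = -154°
crank pin P = (r cos θ, r sin θ) = (-11.684323, -5.698825)
h = r sin θ − e = -5.698825 − 3 = -8.698825
sin φ = h / L = -8.698825 / 205 = -0.04243329
φ = arcsin(-0.04243329) = -2.431979°

-2.4320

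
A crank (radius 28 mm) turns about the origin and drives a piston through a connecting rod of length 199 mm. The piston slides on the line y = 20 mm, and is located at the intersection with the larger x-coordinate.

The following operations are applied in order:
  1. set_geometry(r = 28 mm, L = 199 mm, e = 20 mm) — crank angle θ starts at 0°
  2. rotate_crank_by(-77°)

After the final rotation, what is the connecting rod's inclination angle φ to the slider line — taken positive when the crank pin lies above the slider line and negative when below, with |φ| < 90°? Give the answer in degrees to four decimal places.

set_geometry: r = 28 mm, L = 199 mm, e = 20 mm; θ ← 0°
rotate_crank_by(-77°): θ ← 0° -77° = -77°
crank pin P = (r cos θ, r sin θ) = (6.298630, -27.282362)
h = r sin θ − e = -27.282362 − 20 = -47.282362
sin φ = h / L = -47.282362 / 199 = -0.23759981
φ = arcsin(-0.23759981) = -13.744922°

-13.7449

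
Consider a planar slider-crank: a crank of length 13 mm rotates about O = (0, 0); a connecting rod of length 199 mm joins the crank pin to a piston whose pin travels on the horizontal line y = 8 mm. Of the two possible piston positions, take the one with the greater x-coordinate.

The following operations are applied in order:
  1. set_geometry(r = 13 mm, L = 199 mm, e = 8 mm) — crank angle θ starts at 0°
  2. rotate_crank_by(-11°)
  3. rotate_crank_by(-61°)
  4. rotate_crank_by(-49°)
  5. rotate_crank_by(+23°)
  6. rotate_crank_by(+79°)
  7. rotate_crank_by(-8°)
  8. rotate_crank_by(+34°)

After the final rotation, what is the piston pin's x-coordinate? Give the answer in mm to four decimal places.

211.7997

set_geometry: r = 13 mm, L = 199 mm, e = 8 mm; θ ← 0°
rotate_crank_by(-11°): θ ← 0° -11° = -11°
rotate_crank_by(-61°): θ ← -11° -61° = -72°
rotate_crank_by(-49°): θ ← -72° -49° = -121°
rotate_crank_by(+23°): θ ← -121° +23° = -98°
rotate_crank_by(+79°): θ ← -98° +79° = -19°
rotate_crank_by(-8°): θ ← -19° -8° = -27°
rotate_crank_by(+34°): θ ← -27° +34° = 7°
crank pin P = (r cos θ, r sin θ) = (12.903100, 1.584301)
h = r sin θ − e = 1.584301 − 8 = -6.415699
x = r cos θ + √(L² − h²) = 12.903100 + √(39601.0 − 41.1612) = 12.903100 + 198.896553 = 211.799653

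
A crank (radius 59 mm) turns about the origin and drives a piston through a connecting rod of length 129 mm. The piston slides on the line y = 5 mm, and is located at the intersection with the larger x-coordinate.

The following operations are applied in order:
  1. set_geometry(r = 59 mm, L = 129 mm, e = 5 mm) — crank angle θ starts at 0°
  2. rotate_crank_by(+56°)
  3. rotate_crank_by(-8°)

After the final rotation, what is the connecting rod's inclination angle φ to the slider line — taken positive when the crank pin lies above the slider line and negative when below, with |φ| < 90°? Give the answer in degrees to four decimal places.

set_geometry: r = 59 mm, L = 129 mm, e = 5 mm; θ ← 0°
rotate_crank_by(+56°): θ ← 0° +56° = 56°
rotate_crank_by(-8°): θ ← 56° -8° = 48°
crank pin P = (r cos θ, r sin θ) = (39.478706, 43.845545)
h = r sin θ − e = 43.845545 − 5 = 38.845545
sin φ = h / L = 38.845545 / 129 = 0.30112825
φ = arcsin(0.30112825) = 17.525381°

17.5254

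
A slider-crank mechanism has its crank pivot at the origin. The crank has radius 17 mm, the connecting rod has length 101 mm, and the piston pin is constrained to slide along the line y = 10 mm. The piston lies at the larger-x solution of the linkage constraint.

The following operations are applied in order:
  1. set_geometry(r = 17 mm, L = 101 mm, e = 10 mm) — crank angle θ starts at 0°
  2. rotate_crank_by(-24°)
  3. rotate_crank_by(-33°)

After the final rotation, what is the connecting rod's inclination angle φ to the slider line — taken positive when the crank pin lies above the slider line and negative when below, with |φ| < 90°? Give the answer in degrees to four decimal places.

-13.8967

set_geometry: r = 17 mm, L = 101 mm, e = 10 mm; θ ← 0°
rotate_crank_by(-24°): θ ← 0° -24° = -24°
rotate_crank_by(-33°): θ ← -24° -33° = -57°
crank pin P = (r cos θ, r sin θ) = (9.258864, -14.257400)
h = r sin θ − e = -14.257400 − 10 = -24.257400
sin φ = h / L = -24.257400 / 101 = -0.24017227
φ = arcsin(-0.24017227) = -13.896708°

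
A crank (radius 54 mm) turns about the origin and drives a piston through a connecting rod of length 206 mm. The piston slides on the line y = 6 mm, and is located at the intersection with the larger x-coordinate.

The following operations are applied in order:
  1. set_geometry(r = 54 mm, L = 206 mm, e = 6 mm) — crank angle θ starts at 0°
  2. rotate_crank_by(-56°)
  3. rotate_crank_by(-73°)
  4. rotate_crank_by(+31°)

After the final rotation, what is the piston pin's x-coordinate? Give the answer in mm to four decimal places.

set_geometry: r = 54 mm, L = 206 mm, e = 6 mm; θ ← 0°
rotate_crank_by(-56°): θ ← 0° -56° = -56°
rotate_crank_by(-73°): θ ← -56° -73° = -129°
rotate_crank_by(+31°): θ ← -129° +31° = -98°
crank pin P = (r cos θ, r sin θ) = (-7.515347, -53.474476)
h = r sin θ − e = -53.474476 − 6 = -59.474476
x = r cos θ + √(L² − h²) = -7.515347 + √(42436.0 − 3537.2133) = -7.515347 + 197.227753 = 189.712406

189.7124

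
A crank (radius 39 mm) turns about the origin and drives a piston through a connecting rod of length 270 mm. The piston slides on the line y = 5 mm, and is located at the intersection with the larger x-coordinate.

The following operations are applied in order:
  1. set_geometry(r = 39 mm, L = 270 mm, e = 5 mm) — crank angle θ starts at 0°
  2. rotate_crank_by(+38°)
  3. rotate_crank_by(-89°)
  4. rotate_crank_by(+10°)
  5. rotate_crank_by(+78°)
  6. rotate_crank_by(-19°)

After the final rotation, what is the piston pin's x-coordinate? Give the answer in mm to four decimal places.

set_geometry: r = 39 mm, L = 270 mm, e = 5 mm; θ ← 0°
rotate_crank_by(+38°): θ ← 0° +38° = 38°
rotate_crank_by(-89°): θ ← 38° -89° = -51°
rotate_crank_by(+10°): θ ← -51° +10° = -41°
rotate_crank_by(+78°): θ ← -41° +78° = 37°
rotate_crank_by(-19°): θ ← 37° -19° = 18°
crank pin P = (r cos θ, r sin θ) = (37.091204, 12.051663)
h = r sin θ − e = 12.051663 − 5 = 7.051663
x = r cos θ + √(L² − h²) = 37.091204 + √(72900.0 − 49.7259) = 37.091204 + 269.907899 = 306.999103

306.9991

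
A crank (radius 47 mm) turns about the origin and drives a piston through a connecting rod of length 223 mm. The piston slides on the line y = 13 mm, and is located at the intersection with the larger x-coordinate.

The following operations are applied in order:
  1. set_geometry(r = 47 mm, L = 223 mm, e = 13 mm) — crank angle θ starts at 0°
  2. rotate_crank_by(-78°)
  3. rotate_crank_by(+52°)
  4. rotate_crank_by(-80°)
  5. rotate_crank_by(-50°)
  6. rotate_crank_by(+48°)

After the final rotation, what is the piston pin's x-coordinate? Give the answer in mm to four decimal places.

set_geometry: r = 47 mm, L = 223 mm, e = 13 mm; θ ← 0°
rotate_crank_by(-78°): θ ← 0° -78° = -78°
rotate_crank_by(+52°): θ ← -78° +52° = -26°
rotate_crank_by(-80°): θ ← -26° -80° = -106°
rotate_crank_by(-50°): θ ← -106° -50° = -156°
rotate_crank_by(+48°): θ ← -156° +48° = -108°
crank pin P = (r cos θ, r sin θ) = (-14.523799, -44.699656)
h = r sin θ − e = -44.699656 − 13 = -57.699656
x = r cos θ + √(L² − h²) = -14.523799 + √(49729.0 − 3329.2503) = -14.523799 + 215.406011 = 200.882212

200.8822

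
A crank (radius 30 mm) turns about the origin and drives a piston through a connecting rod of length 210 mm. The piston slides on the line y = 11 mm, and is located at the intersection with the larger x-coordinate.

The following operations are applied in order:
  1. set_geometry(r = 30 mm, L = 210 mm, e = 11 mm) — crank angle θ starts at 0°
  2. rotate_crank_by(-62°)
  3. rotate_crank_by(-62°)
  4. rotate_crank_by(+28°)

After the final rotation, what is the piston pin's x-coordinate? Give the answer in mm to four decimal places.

set_geometry: r = 30 mm, L = 210 mm, e = 11 mm; θ ← 0°
rotate_crank_by(-62°): θ ← 0° -62° = -62°
rotate_crank_by(-62°): θ ← -62° -62° = -124°
rotate_crank_by(+28°): θ ← -124° +28° = -96°
crank pin P = (r cos θ, r sin θ) = (-3.135854, -29.835657)
h = r sin θ − e = -29.835657 − 11 = -40.835657
x = r cos θ + √(L² − h²) = -3.135854 + √(44100.0 − 1667.5509) = -3.135854 + 205.991381 = 202.855527

202.8555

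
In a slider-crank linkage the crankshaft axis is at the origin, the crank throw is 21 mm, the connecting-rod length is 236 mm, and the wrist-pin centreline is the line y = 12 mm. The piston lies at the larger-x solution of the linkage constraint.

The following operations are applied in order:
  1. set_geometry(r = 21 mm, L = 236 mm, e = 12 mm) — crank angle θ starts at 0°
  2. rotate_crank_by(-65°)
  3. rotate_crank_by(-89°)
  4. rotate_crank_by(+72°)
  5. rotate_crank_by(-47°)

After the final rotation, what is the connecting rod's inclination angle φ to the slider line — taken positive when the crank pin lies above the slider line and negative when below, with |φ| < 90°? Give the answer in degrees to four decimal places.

set_geometry: r = 21 mm, L = 236 mm, e = 12 mm; θ ← 0°
rotate_crank_by(-65°): θ ← 0° -65° = -65°
rotate_crank_by(-89°): θ ← -65° -89° = -154°
rotate_crank_by(+72°): θ ← -154° +72° = -82°
rotate_crank_by(-47°): θ ← -82° -47° = -129°
crank pin P = (r cos θ, r sin θ) = (-13.215728, -16.320065)
h = r sin θ − e = -16.320065 − 12 = -28.320065
sin φ = h / L = -28.320065 / 236 = -0.12000028
φ = arcsin(-0.12000028) = -6.892119°

-6.8921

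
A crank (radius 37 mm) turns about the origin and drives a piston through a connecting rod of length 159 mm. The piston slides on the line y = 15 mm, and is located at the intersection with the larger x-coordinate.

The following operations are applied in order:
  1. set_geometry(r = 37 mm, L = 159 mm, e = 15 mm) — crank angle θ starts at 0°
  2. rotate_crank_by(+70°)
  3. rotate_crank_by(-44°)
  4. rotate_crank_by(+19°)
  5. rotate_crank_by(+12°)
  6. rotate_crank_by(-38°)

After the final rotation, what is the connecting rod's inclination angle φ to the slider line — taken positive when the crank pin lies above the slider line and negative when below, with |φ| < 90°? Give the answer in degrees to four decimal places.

-1.0645

set_geometry: r = 37 mm, L = 159 mm, e = 15 mm; θ ← 0°
rotate_crank_by(+70°): θ ← 0° +70° = 70°
rotate_crank_by(-44°): θ ← 70° -44° = 26°
rotate_crank_by(+19°): θ ← 26° +19° = 45°
rotate_crank_by(+12°): θ ← 45° +12° = 57°
rotate_crank_by(-38°): θ ← 57° -38° = 19°
crank pin P = (r cos θ, r sin θ) = (34.984187, 12.046022)
h = r sin θ − e = 12.046022 − 15 = -2.953978
sin φ = h / L = -2.953978 / 159 = -0.01857848
φ = arcsin(-0.01857848) = -1.064530°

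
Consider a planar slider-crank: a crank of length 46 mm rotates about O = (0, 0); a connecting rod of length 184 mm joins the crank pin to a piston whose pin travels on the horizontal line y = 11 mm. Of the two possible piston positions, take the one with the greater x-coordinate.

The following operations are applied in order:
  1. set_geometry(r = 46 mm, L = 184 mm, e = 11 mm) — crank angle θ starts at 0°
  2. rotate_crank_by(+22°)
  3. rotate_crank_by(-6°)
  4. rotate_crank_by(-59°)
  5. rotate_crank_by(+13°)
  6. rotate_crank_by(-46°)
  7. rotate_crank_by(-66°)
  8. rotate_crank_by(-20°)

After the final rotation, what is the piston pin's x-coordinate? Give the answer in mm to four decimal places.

138.5155

set_geometry: r = 46 mm, L = 184 mm, e = 11 mm; θ ← 0°
rotate_crank_by(+22°): θ ← 0° +22° = 22°
rotate_crank_by(-6°): θ ← 22° -6° = 16°
rotate_crank_by(-59°): θ ← 16° -59° = -43°
rotate_crank_by(+13°): θ ← -43° +13° = -30°
rotate_crank_by(-46°): θ ← -30° -46° = -76°
rotate_crank_by(-66°): θ ← -76° -66° = -142°
rotate_crank_by(-20°): θ ← -142° -20° = -162°
crank pin P = (r cos θ, r sin θ) = (-43.748600, -14.214782)
h = r sin θ − e = -14.214782 − 11 = -25.214782
x = r cos θ + √(L² − h²) = -43.748600 + √(33856.0 − 635.7852) = -43.748600 + 182.264135 = 138.515535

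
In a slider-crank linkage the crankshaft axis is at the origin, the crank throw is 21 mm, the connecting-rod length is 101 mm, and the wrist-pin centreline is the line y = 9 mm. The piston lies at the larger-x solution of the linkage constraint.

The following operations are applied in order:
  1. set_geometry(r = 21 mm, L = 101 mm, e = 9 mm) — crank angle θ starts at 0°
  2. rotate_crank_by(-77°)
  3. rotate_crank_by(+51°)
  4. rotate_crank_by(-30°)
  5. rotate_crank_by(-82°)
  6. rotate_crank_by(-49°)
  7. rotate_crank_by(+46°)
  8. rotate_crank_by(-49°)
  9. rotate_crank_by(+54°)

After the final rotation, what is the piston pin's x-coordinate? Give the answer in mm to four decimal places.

set_geometry: r = 21 mm, L = 101 mm, e = 9 mm; θ ← 0°
rotate_crank_by(-77°): θ ← 0° -77° = -77°
rotate_crank_by(+51°): θ ← -77° +51° = -26°
rotate_crank_by(-30°): θ ← -26° -30° = -56°
rotate_crank_by(-82°): θ ← -56° -82° = -138°
rotate_crank_by(-49°): θ ← -138° -49° = -187°
rotate_crank_by(+46°): θ ← -187° +46° = -141°
rotate_crank_by(-49°): θ ← -141° -49° = -190°
rotate_crank_by(+54°): θ ← -190° +54° = -136°
crank pin P = (r cos θ, r sin θ) = (-15.106136, -14.587826)
h = r sin θ − e = -14.587826 − 9 = -23.587826
x = r cos θ + √(L² − h²) = -15.106136 + √(10201.0 − 556.3855) = -15.106136 + 98.206998 = 83.100862

83.1009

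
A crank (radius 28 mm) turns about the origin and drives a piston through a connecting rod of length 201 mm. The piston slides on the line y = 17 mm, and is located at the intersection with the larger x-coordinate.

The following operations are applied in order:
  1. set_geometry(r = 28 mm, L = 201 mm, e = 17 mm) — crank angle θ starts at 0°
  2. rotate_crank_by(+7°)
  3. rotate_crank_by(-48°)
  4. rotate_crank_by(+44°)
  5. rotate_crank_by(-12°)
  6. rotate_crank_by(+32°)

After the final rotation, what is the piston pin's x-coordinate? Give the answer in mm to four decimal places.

226.6828

set_geometry: r = 28 mm, L = 201 mm, e = 17 mm; θ ← 0°
rotate_crank_by(+7°): θ ← 0° +7° = 7°
rotate_crank_by(-48°): θ ← 7° -48° = -41°
rotate_crank_by(+44°): θ ← -41° +44° = 3°
rotate_crank_by(-12°): θ ← 3° -12° = -9°
rotate_crank_by(+32°): θ ← -9° +32° = 23°
crank pin P = (r cos θ, r sin θ) = (25.774136, 10.940472)
h = r sin θ − e = 10.940472 − 17 = -6.059528
x = r cos θ + √(L² − h²) = 25.774136 + √(40401.0 − 36.7179) = 25.774136 + 200.908641 = 226.682777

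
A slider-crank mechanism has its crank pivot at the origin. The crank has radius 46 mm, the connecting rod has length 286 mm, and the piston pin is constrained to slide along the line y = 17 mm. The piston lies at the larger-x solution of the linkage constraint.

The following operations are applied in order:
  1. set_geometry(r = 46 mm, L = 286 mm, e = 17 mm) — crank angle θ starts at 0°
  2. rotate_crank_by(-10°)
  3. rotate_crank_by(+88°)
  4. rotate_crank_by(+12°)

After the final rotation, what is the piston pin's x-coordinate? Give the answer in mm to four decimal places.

284.5259

set_geometry: r = 46 mm, L = 286 mm, e = 17 mm; θ ← 0°
rotate_crank_by(-10°): θ ← 0° -10° = -10°
rotate_crank_by(+88°): θ ← -10° +88° = 78°
rotate_crank_by(+12°): θ ← 78° +12° = 90°
crank pin P = (r cos θ, r sin θ) = (0.000000, 46.000000)
h = r sin θ − e = 46.000000 − 17 = 29.000000
x = r cos θ + √(L² − h²) = 0.000000 + √(81796.0 − 841.0000) = 0.000000 + 284.525921 = 284.525921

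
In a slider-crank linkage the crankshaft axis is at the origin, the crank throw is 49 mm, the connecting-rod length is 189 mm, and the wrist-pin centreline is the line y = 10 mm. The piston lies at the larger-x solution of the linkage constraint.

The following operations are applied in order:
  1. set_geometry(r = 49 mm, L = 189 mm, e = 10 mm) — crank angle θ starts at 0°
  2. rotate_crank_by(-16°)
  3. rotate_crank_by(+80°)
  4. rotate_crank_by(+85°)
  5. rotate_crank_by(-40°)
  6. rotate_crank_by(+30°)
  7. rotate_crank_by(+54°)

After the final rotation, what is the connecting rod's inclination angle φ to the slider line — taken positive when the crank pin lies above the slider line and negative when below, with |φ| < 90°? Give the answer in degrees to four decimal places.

-6.3863

set_geometry: r = 49 mm, L = 189 mm, e = 10 mm; θ ← 0°
rotate_crank_by(-16°): θ ← 0° -16° = -16°
rotate_crank_by(+80°): θ ← -16° +80° = 64°
rotate_crank_by(+85°): θ ← 64° +85° = 149°
rotate_crank_by(-40°): θ ← 149° -40° = 109°
rotate_crank_by(+30°): θ ← 109° +30° = 139°
rotate_crank_by(+54°): θ ← 139° +54° = 193°
crank pin P = (r cos θ, r sin θ) = (-47.744133, -11.022602)
h = r sin θ − e = -11.022602 − 10 = -21.022602
sin φ = h / L = -21.022602 / 189 = -0.11123070
φ = arcsin(-0.11123070) = -6.386265°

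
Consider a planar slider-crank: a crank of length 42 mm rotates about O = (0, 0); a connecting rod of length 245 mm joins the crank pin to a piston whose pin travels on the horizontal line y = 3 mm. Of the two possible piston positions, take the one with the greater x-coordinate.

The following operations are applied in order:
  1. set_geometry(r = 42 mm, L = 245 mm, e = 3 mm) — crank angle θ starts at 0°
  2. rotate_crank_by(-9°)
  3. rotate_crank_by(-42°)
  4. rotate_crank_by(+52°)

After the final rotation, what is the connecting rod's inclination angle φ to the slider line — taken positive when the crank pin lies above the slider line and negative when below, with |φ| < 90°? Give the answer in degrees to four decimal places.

set_geometry: r = 42 mm, L = 245 mm, e = 3 mm; θ ← 0°
rotate_crank_by(-9°): θ ← 0° -9° = -9°
rotate_crank_by(-42°): θ ← -9° -42° = -51°
rotate_crank_by(+52°): θ ← -51° +52° = 1°
crank pin P = (r cos θ, r sin θ) = (41.993603, 0.733001)
h = r sin θ − e = 0.733001 − 3 = -2.266999
sin φ = h / L = -2.266999 / 245 = -0.00925306
φ = arcsin(-0.00925306) = -0.530169°

-0.5302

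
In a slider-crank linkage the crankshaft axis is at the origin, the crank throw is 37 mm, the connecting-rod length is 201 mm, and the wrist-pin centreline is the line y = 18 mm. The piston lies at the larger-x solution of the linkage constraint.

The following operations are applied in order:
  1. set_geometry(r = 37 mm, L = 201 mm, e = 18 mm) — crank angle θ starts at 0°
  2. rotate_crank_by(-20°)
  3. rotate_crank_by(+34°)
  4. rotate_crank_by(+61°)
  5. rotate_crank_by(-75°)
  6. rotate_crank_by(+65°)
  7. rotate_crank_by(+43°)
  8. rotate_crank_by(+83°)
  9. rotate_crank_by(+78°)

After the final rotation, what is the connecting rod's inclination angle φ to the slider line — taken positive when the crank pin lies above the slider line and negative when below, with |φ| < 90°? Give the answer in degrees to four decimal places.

set_geometry: r = 37 mm, L = 201 mm, e = 18 mm; θ ← 0°
rotate_crank_by(-20°): θ ← 0° -20° = -20°
rotate_crank_by(+34°): θ ← -20° +34° = 14°
rotate_crank_by(+61°): θ ← 14° +61° = 75°
rotate_crank_by(-75°): θ ← 75° -75° = 0°
rotate_crank_by(+65°): θ ← 0° +65° = 65°
rotate_crank_by(+43°): θ ← 65° +43° = 108°
rotate_crank_by(+83°): θ ← 108° +83° = 191°
rotate_crank_by(+78°): θ ← 191° +78° = 269°
crank pin P = (r cos θ, r sin θ) = (-0.645739, -36.994365)
h = r sin θ − e = -36.994365 − 18 = -54.994365
sin φ = h / L = -54.994365 / 201 = -0.27360380
φ = arcsin(-0.27360380) = -15.878827°

-15.8788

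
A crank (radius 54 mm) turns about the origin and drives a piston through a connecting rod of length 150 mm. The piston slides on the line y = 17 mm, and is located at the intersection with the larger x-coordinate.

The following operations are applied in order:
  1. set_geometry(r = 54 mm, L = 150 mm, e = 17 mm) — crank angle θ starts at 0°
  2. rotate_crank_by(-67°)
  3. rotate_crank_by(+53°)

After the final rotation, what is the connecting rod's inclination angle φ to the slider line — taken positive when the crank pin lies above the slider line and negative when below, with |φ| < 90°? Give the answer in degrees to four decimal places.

-11.5618

set_geometry: r = 54 mm, L = 150 mm, e = 17 mm; θ ← 0°
rotate_crank_by(-67°): θ ← 0° -67° = -67°
rotate_crank_by(+53°): θ ← -67° +53° = -14°
crank pin P = (r cos θ, r sin θ) = (52.395969, -13.063782)
h = r sin θ − e = -13.063782 − 17 = -30.063782
sin φ = h / L = -30.063782 / 150 = -0.20042522
φ = arcsin(-0.20042522) = -11.561826°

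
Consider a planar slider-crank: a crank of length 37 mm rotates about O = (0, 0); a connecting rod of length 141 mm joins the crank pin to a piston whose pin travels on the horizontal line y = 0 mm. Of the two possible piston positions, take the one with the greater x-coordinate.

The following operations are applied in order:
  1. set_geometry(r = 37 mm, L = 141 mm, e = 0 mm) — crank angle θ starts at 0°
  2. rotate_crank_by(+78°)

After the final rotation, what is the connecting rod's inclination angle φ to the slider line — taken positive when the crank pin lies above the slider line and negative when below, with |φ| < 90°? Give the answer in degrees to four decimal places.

set_geometry: r = 37 mm, L = 141 mm, e = 0 mm; θ ← 0°
rotate_crank_by(+78°): θ ← 0° +78° = 78°
crank pin P = (r cos θ, r sin θ) = (7.692733, 36.191461)
h = r sin θ − e = 36.191461 − 0 = 36.191461
sin φ = h / L = 36.191461 / 141 = 0.25667703
φ = arcsin(0.25667703) = 14.872980°

14.8730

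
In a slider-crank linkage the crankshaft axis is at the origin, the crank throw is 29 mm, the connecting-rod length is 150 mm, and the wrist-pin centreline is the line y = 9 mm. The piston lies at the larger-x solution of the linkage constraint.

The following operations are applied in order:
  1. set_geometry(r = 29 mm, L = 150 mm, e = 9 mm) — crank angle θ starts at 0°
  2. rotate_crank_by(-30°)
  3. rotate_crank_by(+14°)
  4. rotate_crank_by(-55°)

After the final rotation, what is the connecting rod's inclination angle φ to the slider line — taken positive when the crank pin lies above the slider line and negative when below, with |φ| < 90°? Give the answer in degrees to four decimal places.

set_geometry: r = 29 mm, L = 150 mm, e = 9 mm; θ ← 0°
rotate_crank_by(-30°): θ ← 0° -30° = -30°
rotate_crank_by(+14°): θ ← -30° +14° = -16°
rotate_crank_by(-55°): θ ← -16° -55° = -71°
crank pin P = (r cos θ, r sin θ) = (9.441476, -27.420039)
h = r sin θ − e = -27.420039 − 9 = -36.420039
sin φ = h / L = -36.420039 / 150 = -0.24280026
φ = arcsin(-0.24280026) = -14.051873°

-14.0519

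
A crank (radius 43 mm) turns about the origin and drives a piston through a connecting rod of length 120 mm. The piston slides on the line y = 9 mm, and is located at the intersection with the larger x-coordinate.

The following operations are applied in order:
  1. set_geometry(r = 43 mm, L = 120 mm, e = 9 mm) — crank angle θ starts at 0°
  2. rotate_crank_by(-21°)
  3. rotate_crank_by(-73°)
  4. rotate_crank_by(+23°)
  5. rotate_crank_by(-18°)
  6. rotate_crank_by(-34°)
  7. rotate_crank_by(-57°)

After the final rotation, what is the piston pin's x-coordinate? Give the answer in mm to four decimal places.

set_geometry: r = 43 mm, L = 120 mm, e = 9 mm; θ ← 0°
rotate_crank_by(-21°): θ ← 0° -21° = -21°
rotate_crank_by(-73°): θ ← -21° -73° = -94°
rotate_crank_by(+23°): θ ← -94° +23° = -71°
rotate_crank_by(-18°): θ ← -71° -18° = -89°
rotate_crank_by(-34°): θ ← -89° -34° = -123°
rotate_crank_by(-57°): θ ← -123° -57° = -180°
crank pin P = (r cos θ, r sin θ) = (-43.000000, -0.000000)
h = r sin θ − e = -0.000000 − 9 = -9.000000
x = r cos θ + √(L² − h²) = -43.000000 + √(14400.0 − 81.0000) = -43.000000 + 119.662024 = 76.662024

76.6620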